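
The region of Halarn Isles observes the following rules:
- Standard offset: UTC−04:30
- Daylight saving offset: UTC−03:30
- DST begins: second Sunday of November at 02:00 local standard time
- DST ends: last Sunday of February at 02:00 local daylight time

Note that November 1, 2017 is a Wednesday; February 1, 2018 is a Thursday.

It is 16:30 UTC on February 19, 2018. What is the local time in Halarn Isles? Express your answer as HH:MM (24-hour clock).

1 November 2017 is a Wednesday, so the first Sunday is November 5 and the second is November 12.
1 February 2018 is a Thursday, so Sundays fall on 4, 11, 18, 25; the last is February 25.
At the standard offset (UTC−04:30), 16:30 UTC − 4h30m = 12:00 Halarn Isles standard time.
The standard-time date in Halarn Isles, February 19, 2018, falls between 12 November 2017 and 25 February 2018, so daylight saving is in effect and Halarn Isles is at UTC−03:30.
16:30 UTC − 3h30m = 13:00 local.

13:00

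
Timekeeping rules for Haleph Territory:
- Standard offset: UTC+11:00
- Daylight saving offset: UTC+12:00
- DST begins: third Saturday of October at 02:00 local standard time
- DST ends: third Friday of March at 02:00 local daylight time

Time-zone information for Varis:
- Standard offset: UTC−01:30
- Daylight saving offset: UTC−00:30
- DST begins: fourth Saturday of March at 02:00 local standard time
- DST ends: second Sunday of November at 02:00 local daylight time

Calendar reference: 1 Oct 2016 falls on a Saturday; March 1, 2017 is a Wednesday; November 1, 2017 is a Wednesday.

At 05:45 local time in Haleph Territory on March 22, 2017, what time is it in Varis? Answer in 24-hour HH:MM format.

1 October 2016 is a Saturday, so the first Saturday is October 1 and the third is October 15.
1 March 2017 is a Wednesday, so the first Friday is March 3 and the third is March 17.
March 22, 2017 is outside the daylight-saving period (15 October 2016 – 17 March 2017), so Haleph Territory is on standard time, UTC+11:00.
05:45 Haleph Territory − 11h = 18:45 UTC (rolling into the previous day, 21 March 2017).
1 March 2017 is a Wednesday, so the first Saturday is March 4 and the fourth is March 25.
1 November 2017 is a Wednesday, so the first Sunday is November 5 and the second is November 12.
At the standard offset (UTC−01:30), 18:45 UTC − 1h30m = 17:15 Varis standard time.
Daylight saving runs 25 March – 12 November; the standard-time date in Varis, March 21, 2017, is outside that window, so Varis is on standard time at UTC−01:30.
18:45 UTC − 1h30m = 17:15 Varis.

17:15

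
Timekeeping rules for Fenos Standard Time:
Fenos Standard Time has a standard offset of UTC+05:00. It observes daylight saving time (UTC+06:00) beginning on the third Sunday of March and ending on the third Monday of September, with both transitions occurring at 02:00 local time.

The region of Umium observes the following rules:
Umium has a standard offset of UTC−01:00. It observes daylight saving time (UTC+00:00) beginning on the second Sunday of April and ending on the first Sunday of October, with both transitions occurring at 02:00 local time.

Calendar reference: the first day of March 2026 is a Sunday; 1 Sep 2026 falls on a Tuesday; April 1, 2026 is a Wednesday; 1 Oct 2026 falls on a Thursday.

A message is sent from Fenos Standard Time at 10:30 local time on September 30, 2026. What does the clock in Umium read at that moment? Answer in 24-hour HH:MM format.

1 March 2026 is a Sunday, so the first Sunday is March 1 and the third is March 15.
1 September 2026 is a Tuesday, so the first Monday is September 7 and the third is September 21.
Daylight saving runs 15 March – 21 September; September 30, 2026 is outside that window, so Fenos Standard Time is on standard time at UTC+05:00.
10:30 Fenos Standard Time − 5h = 05:30 UTC.
1 April 2026 is a Wednesday, so the first Sunday is April 5 and the second is April 12.
1 October 2026 is a Thursday, so the first Sunday is October 4.
At the standard offset (UTC−01:00), 05:30 UTC − 1h = 04:30 Umium standard time.
The standard-time date in Umium, September 30, 2026, falls between 12 April and 4 October, so daylight saving is in effect and Umium is at UTC+00:00.
05:30 UTC + 0h = 05:30 Umium.

05:30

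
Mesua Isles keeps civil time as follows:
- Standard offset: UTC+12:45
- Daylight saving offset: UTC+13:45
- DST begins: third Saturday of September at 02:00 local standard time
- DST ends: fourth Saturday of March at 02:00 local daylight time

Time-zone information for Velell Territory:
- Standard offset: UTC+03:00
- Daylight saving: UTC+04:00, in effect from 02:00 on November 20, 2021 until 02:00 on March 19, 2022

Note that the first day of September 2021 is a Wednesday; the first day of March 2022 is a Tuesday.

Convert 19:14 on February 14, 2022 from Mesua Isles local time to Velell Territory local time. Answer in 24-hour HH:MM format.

1 September 2021 is a Wednesday, so the first Saturday is September 4 and the third is September 18.
1 March 2022 is a Tuesday, so the first Saturday is March 5 and the fourth is March 26.
February 14, 2022 lies within the daylight-saving period (18 September 2021 – 26 March 2022), so Mesua Isles is on daylight time, UTC+13:45.
19:14 Mesua Isles − 13h45m = 05:29 UTC.
At the standard offset (UTC+03:00), 05:29 UTC + 3h = 08:29 Velell Territory standard time.
The standard-time date in Velell Territory, February 14, 2022, falls between 20 November 2021 and 19 March 2022, so daylight saving is in effect and Velell Territory is at UTC+04:00.
05:29 UTC + 4h = 09:29 Velell Territory.

09:29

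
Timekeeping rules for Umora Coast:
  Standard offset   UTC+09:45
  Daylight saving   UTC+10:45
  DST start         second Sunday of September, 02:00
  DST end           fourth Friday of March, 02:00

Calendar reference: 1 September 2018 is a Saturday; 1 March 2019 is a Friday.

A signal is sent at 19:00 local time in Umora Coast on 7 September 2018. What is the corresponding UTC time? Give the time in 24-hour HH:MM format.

1 September 2018 is a Saturday, so the first Sunday is September 2 and the second is September 9.
1 March 2019 is a Friday, so the first Friday is March 1 and the fourth is March 22.
7 September 2018 does not fall between 9 September 2018 and 22 March 2019, so daylight saving is not in effect and Umora Coast is at UTC+09:45.
19:00 local − 9h45m = 09:15 UTC.

09:15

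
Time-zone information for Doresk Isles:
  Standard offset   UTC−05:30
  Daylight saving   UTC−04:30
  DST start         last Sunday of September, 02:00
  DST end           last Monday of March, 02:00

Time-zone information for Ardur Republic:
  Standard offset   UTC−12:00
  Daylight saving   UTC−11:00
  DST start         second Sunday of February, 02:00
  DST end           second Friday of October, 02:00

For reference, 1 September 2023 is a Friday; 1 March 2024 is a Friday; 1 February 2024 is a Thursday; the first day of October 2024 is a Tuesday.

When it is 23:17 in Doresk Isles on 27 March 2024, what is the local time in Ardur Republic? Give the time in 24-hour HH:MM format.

1 September 2023 is a Friday, so Sundays fall on 3, 10, 17, 24; the last is September 24.
1 March 2024 is a Friday, so Mondays fall on 4, 11, 18, 25; the last is March 25.
Daylight saving runs 24 September 2023 – 25 March 2024; 27 March 2024 is outside that window, so Doresk Isles is on standard time at UTC−05:30.
23:17 Doresk Isles + 5h30m = 04:47 UTC (rolling into the next day, 28 March 2024).
1 February 2024 is a Thursday, so the first Sunday is February 4 and the second is February 11.
1 October 2024 is a Tuesday, so the first Friday is October 4 and the second is October 11.
At the standard offset (UTC−12:00), 04:47 UTC − 12h = 16:47 Ardur Republic standard time (rolling into the previous day, 27 March 2024).
The standard-time date in Ardur Republic, 27 March 2024, falls between 11 February and 11 October, so daylight saving is in effect and Ardur Republic is at UTC−11:00.
04:47 UTC − 11h = 17:47 Ardur Republic (rolling into the previous day, 27 March 2024).

17:47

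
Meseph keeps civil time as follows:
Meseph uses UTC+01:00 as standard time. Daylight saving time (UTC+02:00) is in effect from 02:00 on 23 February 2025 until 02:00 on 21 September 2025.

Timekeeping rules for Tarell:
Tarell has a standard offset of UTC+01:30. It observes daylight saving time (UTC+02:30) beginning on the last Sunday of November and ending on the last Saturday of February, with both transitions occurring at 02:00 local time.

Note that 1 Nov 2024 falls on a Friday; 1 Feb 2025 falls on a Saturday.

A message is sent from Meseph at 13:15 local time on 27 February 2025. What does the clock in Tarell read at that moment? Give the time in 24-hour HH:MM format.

12:45

Daylight saving runs 23 February – 21 September; 27 February 2025 is inside that window, so Meseph is at UTC+02:00.
13:15 Meseph − 2h = 11:15 UTC.
1 November 2024 is a Friday, so Sundays fall on 3, 10, 17, 24; the last is November 24.
1 February 2025 is a Saturday, so Saturdays fall on 1, 8, 15, 22; the last is February 22.
At the standard offset (UTC+01:30), 11:15 UTC + 1h30m = 12:45 Tarell standard time.
The standard-time date in Tarell, 27 February 2025, is outside the daylight-saving period (24 November 2024 – 22 February 2025), so Tarell is on standard time, UTC+01:30.
11:15 UTC + 1h30m = 12:45 Tarell.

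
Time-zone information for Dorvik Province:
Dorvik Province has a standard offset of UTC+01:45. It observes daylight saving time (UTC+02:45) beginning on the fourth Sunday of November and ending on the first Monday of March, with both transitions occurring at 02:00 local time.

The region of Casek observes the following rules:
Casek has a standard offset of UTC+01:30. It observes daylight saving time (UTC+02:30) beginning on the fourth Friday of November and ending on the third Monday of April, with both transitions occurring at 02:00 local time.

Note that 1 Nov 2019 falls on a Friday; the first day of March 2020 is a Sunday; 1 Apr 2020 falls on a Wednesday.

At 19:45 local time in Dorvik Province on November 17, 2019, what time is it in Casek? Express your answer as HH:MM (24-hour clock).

1 November 2019 is a Friday, so the first Sunday is November 3 and the fourth is November 24.
1 March 2020 is a Sunday, so the first Monday is March 2.
Daylight saving runs 24 November 2019 – 2 March 2020; November 17, 2019 is outside that window, so Dorvik Province is on standard time at UTC+01:45.
19:45 Dorvik Province − 1h45m = 18:00 UTC.
1 November 2019 is a Friday, so the first Friday is November 1 and the fourth is November 22.
1 April 2020 is a Wednesday, so the first Monday is April 6 and the third is April 20.
At the standard offset (UTC+01:30), 18:00 UTC + 1h30m = 19:30 Casek standard time.
Daylight saving runs 22 November 2019 – 20 April 2020; the standard-time date in Casek, November 17, 2019, is outside that window, so Casek is on standard time at UTC+01:30.
18:00 UTC + 1h30m = 19:30 Casek.

19:30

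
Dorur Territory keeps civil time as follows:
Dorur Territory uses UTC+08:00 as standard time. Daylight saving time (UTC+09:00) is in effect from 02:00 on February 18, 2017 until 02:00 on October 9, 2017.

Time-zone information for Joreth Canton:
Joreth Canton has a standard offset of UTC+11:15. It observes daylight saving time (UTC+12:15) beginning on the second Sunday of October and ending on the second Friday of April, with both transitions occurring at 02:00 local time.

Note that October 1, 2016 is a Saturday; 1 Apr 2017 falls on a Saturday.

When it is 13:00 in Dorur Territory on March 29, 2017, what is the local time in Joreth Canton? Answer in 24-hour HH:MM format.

March 29, 2017 falls between 18 February and 9 October, so daylight saving is in effect and Dorur Territory is at UTC+09:00.
13:00 Dorur Territory − 9h = 04:00 UTC.
1 October 2016 is a Saturday, so the first Sunday is October 2 and the second is October 9.
1 April 2017 is a Saturday, so the first Friday is April 7 and the second is April 14.
At the standard offset (UTC+11:15), 04:00 UTC + 11h15m = 15:15 Joreth Canton standard time.
The standard-time date in Joreth Canton, March 29, 2017, lies within the daylight-saving period (9 October 2016 – 14 April 2017), so Joreth Canton is on daylight time, UTC+12:15.
04:00 UTC + 12h15m = 16:15 Joreth Canton.

16:15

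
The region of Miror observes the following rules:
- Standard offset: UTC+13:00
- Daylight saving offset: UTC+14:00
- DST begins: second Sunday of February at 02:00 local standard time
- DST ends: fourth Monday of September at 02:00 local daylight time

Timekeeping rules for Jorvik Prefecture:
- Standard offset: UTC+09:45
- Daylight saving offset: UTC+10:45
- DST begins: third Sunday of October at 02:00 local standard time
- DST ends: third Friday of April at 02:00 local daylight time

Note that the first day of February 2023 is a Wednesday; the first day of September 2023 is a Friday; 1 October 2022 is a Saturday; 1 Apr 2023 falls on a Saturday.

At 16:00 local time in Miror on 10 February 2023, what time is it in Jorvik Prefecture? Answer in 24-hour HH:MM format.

13:45

1 February 2023 is a Wednesday, so the first Sunday is February 5 and the second is February 12.
1 September 2023 is a Friday, so the first Monday is September 4 and the fourth is September 25.
Daylight saving runs 12 February – 25 September; 10 February 2023 is outside that window, so Miror is on standard time at UTC+13:00.
16:00 Miror − 13h = 03:00 UTC.
1 October 2022 is a Saturday, so the first Sunday is October 2 and the third is October 16.
1 April 2023 is a Saturday, so the first Friday is April 7 and the third is April 21.
At the standard offset (UTC+09:45), 03:00 UTC + 9h45m = 12:45 Jorvik Prefecture standard time.
The standard-time date in Jorvik Prefecture, 10 February 2023, falls between 16 October 2022 and 21 April 2023, so daylight saving is in effect and Jorvik Prefecture is at UTC+10:45.
03:00 UTC + 10h45m = 13:45 Jorvik Prefecture.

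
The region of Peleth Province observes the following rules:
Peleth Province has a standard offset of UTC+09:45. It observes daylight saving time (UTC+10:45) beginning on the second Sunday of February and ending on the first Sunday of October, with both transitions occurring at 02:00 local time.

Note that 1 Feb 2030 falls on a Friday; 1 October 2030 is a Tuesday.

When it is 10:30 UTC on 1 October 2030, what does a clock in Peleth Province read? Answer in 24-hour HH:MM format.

1 February 2030 is a Friday, so the first Sunday is February 3 and the second is February 10.
1 October 2030 is a Tuesday, so the first Sunday is October 6.
At the standard offset (UTC+09:45), 10:30 UTC + 9h45m = 20:15 Peleth Province standard time.
The standard-time date in Peleth Province, 1 October 2030, falls between 10 February and 6 October, so daylight saving is in effect and Peleth Province is at UTC+10:45.
10:30 UTC + 10h45m = 21:15 local.

21:15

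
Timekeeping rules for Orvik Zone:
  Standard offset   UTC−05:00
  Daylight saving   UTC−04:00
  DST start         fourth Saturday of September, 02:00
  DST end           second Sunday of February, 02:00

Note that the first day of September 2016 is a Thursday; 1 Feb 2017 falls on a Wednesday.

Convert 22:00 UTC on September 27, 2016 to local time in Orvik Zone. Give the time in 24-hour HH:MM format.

1 September 2016 is a Thursday, so the first Saturday is September 3 and the fourth is September 24.
1 February 2017 is a Wednesday, so the first Sunday is February 5 and the second is February 12.
At the standard offset (UTC−05:00), 22:00 UTC − 5h = 17:00 Orvik Zone standard time.
Daylight saving runs 24 September 2016 – 12 February 2017; the standard-time date in Orvik Zone, September 27, 2016, is inside that window, so Orvik Zone is at UTC−04:00.
22:00 UTC − 4h = 18:00 local.

18:00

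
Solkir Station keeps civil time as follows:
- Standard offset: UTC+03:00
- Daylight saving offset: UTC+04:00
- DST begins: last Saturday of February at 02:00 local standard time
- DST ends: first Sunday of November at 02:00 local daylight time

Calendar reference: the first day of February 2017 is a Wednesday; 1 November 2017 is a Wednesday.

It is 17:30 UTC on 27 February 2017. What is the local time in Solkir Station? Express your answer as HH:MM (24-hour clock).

21:30

1 February 2017 is a Wednesday, so Saturdays fall on 4, 11, 18, 25; the last is February 25.
1 November 2017 is a Wednesday, so the first Sunday is November 5.
At the standard offset (UTC+03:00), 17:30 UTC + 3h = 20:30 Solkir Station standard time.
Daylight saving runs 25 February – 5 November; the standard-time date in Solkir Station, 27 February 2017, is inside that window, so Solkir Station is at UTC+04:00.
17:30 UTC + 4h = 21:30 local.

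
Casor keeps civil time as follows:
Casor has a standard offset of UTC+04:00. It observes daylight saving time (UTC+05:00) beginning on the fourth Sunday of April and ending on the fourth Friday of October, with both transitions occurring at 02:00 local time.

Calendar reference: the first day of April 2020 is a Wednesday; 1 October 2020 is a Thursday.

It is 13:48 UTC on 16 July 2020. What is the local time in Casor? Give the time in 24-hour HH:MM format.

18:48

1 April 2020 is a Wednesday, so the first Sunday is April 5 and the fourth is April 26.
1 October 2020 is a Thursday, so the first Friday is October 2 and the fourth is October 23.
At the standard offset (UTC+04:00), 13:48 UTC + 4h = 17:48 Casor standard time.
The standard-time date in Casor, 16 July 2020, lies within the daylight-saving period (26 April – 23 October), so Casor is on daylight time, UTC+05:00.
13:48 UTC + 5h = 18:48 local.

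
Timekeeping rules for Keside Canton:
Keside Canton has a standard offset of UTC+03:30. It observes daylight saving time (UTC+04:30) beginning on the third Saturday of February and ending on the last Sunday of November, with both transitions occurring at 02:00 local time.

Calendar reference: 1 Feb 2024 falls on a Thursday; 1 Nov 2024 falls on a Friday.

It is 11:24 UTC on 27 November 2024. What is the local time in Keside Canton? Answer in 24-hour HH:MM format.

1 February 2024 is a Thursday, so the first Saturday is February 3 and the third is February 17.
1 November 2024 is a Friday, so Sundays fall on 3, 10, 17, 24; the last is November 24.
At the standard offset (UTC+03:30), 11:24 UTC + 3h30m = 14:54 Keside Canton standard time.
The standard-time date in Keside Canton, 27 November 2024, does not fall between 17 February and 24 November, so daylight saving is not in effect and Keside Canton is at UTC+03:30.
11:24 UTC + 3h30m = 14:54 local.

14:54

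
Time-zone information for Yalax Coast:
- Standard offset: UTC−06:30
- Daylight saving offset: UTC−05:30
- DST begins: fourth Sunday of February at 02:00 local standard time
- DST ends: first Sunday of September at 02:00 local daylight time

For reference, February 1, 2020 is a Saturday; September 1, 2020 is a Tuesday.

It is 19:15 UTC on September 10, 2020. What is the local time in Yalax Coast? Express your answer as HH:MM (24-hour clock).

1 February 2020 is a Saturday, so the first Sunday is February 2 and the fourth is February 23.
1 September 2020 is a Tuesday, so the first Sunday is September 6.
At the standard offset (UTC−06:30), 19:15 UTC − 6h30m = 12:45 Yalax Coast standard time.
The standard-time date in Yalax Coast, September 10, 2020, does not fall between 23 February and 6 September, so daylight saving is not in effect and Yalax Coast is at UTC−06:30.
19:15 UTC − 6h30m = 12:45 local.

12:45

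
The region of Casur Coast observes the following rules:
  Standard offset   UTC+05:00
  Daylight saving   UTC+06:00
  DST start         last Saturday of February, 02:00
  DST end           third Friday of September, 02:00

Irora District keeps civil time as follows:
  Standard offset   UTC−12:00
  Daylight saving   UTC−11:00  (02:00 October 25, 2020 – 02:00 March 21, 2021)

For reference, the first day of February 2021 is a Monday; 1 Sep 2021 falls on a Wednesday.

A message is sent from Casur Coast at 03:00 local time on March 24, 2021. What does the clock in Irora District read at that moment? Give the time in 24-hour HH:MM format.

09:00

1 February 2021 is a Monday, so Saturdays fall on 6, 13, 20, 27; the last is February 27.
1 September 2021 is a Wednesday, so the first Friday is September 3 and the third is September 17.
Daylight saving runs 27 February – 17 September; March 24, 2021 is inside that window, so Casur Coast is at UTC+06:00.
03:00 Casur Coast − 6h = 21:00 UTC (rolling into the previous day, 23 March 2021).
At the standard offset (UTC−12:00), 21:00 UTC − 12h = 09:00 Irora District standard time.
The standard-time date in Irora District, March 23, 2021, does not fall between 25 October 2020 and 21 March 2021, so daylight saving is not in effect and Irora District is at UTC−12:00.
21:00 UTC − 12h = 09:00 Irora District.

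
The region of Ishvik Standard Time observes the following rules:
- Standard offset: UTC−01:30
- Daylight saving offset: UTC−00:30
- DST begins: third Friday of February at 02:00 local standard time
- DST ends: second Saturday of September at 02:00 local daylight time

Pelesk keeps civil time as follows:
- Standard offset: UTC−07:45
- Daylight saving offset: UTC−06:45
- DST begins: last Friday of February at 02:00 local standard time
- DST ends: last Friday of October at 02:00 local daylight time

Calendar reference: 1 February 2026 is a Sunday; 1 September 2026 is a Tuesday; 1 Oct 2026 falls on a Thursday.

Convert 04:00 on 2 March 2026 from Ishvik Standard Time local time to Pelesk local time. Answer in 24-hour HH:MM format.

1 February 2026 is a Sunday, so the first Friday is February 6 and the third is February 20.
1 September 2026 is a Tuesday, so the first Saturday is September 5 and the second is September 12.
2 March 2026 lies within the daylight-saving period (20 February – 12 September), so Ishvik Standard Time is on daylight time, UTC−00:30.
04:00 Ishvik Standard Time + 0h30m = 04:30 UTC.
1 February 2026 is a Sunday, so Fridays fall on 6, 13, 20, 27; the last is February 27.
1 October 2026 is a Thursday, so Fridays fall on 2, 9, 16, 23, 30; the last is October 30.
At the standard offset (UTC−07:45), 04:30 UTC − 7h45m = 20:45 Pelesk standard time (rolling into the previous day, 1 March 2026).
The standard-time date in Pelesk, 1 March 2026, lies within the daylight-saving period (27 February – 30 October), so Pelesk is on daylight time, UTC−06:45.
04:30 UTC − 6h45m = 21:45 Pelesk (rolling into the previous day, 1 March 2026).

21:45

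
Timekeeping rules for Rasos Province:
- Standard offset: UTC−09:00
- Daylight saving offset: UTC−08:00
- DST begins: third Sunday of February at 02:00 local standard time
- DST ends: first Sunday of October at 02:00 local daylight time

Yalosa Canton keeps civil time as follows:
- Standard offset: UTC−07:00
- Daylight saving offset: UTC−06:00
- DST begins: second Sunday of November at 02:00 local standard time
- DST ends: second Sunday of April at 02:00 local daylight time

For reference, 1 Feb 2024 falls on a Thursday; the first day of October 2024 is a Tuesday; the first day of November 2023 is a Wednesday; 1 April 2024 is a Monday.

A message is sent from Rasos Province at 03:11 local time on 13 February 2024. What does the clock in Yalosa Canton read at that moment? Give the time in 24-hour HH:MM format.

1 February 2024 is a Thursday, so the first Sunday is February 4 and the third is February 18.
1 October 2024 is a Tuesday, so the first Sunday is October 6.
13 February 2024 does not fall between 18 February and 6 October, so daylight saving is not in effect and Rasos Province is at UTC−09:00.
03:11 Rasos Province + 9h = 12:11 UTC.
1 November 2023 is a Wednesday, so the first Sunday is November 5 and the second is November 12.
1 April 2024 is a Monday, so the first Sunday is April 7 and the second is April 14.
At the standard offset (UTC−07:00), 12:11 UTC − 7h = 05:11 Yalosa Canton standard time.
The standard-time date in Yalosa Canton, 13 February 2024, lies within the daylight-saving period (12 November 2023 – 14 April 2024), so Yalosa Canton is on daylight time, UTC−06:00.
12:11 UTC − 6h = 06:11 Yalosa Canton.

06:11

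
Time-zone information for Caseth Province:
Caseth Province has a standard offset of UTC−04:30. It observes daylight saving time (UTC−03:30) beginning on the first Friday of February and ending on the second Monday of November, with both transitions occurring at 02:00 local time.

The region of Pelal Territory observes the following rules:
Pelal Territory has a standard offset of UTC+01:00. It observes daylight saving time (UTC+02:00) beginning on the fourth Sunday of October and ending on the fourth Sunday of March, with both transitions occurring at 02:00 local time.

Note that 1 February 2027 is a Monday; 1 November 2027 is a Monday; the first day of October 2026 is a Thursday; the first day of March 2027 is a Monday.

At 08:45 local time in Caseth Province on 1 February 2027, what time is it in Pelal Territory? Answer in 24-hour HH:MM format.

15:15

1 February 2027 is a Monday, so the first Friday is February 5.
1 November 2027 is a Monday, so the first Monday is November 1 and the second is November 8.
Daylight saving runs 5 February – 8 November; 1 February 2027 is outside that window, so Caseth Province is on standard time at UTC−04:30.
08:45 Caseth Province + 4h30m = 13:15 UTC.
1 October 2026 is a Thursday, so the first Sunday is October 4 and the fourth is October 25.
1 March 2027 is a Monday, so the first Sunday is March 7 and the fourth is March 28.
At the standard offset (UTC+01:00), 13:15 UTC + 1h = 14:15 Pelal Territory standard time.
The standard-time date in Pelal Territory, 1 February 2027, falls between 25 October 2026 and 28 March 2027, so daylight saving is in effect and Pelal Territory is at UTC+02:00.
13:15 UTC + 2h = 15:15 Pelal Territory.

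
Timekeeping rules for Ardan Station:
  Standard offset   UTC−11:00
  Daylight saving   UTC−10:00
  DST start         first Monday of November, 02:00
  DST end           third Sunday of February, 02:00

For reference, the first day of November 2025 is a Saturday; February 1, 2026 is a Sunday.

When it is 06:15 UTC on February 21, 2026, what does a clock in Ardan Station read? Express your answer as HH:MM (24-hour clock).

19:15

1 November 2025 is a Saturday, so the first Monday is November 3.
1 February 2026 is a Sunday, so the first Sunday is February 1 and the third is February 15.
At the standard offset (UTC−11:00), 06:15 UTC − 11h = 19:15 Ardan Station standard time (rolling into the previous day, 20 February 2026).
Daylight saving runs 3 November 2025 – 15 February 2026; the standard-time date in Ardan Station, February 20, 2026, is outside that window, so Ardan Station is on standard time at UTC−11:00.
06:15 UTC − 11h = 19:15 local (rolling into the previous day, 20 February 2026).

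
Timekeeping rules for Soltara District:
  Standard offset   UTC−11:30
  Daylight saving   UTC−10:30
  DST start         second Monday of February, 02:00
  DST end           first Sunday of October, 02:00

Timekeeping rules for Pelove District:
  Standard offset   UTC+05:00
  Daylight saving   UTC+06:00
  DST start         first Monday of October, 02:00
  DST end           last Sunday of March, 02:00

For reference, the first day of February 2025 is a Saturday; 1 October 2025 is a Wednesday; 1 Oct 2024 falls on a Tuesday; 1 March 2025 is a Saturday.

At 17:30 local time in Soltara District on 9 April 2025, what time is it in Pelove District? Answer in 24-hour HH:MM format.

1 February 2025 is a Saturday, so the first Monday is February 3 and the second is February 10.
1 October 2025 is a Wednesday, so the first Sunday is October 5.
Daylight saving runs 10 February – 5 October; 9 April 2025 is inside that window, so Soltara District is at UTC−10:30.
17:30 Soltara District + 10h30m = 04:00 UTC (rolling into the next day, 10 April 2025).
1 October 2024 is a Tuesday, so the first Monday is October 7.
1 March 2025 is a Saturday, so Sundays fall on 2, 9, 16, 23, 30; the last is March 30.
At the standard offset (UTC+05:00), 04:00 UTC + 5h = 09:00 Pelove District standard time.
The standard-time date in Pelove District, 10 April 2025, is outside the daylight-saving period (7 October 2024 – 30 March 2025), so Pelove District is on standard time, UTC+05:00.
04:00 UTC + 5h = 09:00 Pelove District.

09:00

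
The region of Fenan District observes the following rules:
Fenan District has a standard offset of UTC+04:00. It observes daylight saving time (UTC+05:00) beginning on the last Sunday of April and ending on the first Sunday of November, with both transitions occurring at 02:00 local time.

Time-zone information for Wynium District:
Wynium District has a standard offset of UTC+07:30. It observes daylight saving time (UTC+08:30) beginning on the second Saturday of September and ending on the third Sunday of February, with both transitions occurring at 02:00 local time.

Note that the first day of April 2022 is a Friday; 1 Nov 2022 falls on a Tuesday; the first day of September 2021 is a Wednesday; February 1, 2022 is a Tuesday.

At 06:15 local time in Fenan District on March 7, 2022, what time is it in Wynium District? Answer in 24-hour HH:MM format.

09:45

1 April 2022 is a Friday, so Sundays fall on 3, 10, 17, 24; the last is April 24.
1 November 2022 is a Tuesday, so the first Sunday is November 6.
Daylight saving runs 24 April – 6 November; March 7, 2022 is outside that window, so Fenan District is on standard time at UTC+04:00.
06:15 Fenan District − 4h = 02:15 UTC.
1 September 2021 is a Wednesday, so the first Saturday is September 4 and the second is September 11.
1 February 2022 is a Tuesday, so the first Sunday is February 6 and the third is February 20.
At the standard offset (UTC+07:30), 02:15 UTC + 7h30m = 09:45 Wynium District standard time.
The standard-time date in Wynium District, March 7, 2022, does not fall between 11 September 2021 and 20 February 2022, so daylight saving is not in effect and Wynium District is at UTC+07:30.
02:15 UTC + 7h30m = 09:45 Wynium District.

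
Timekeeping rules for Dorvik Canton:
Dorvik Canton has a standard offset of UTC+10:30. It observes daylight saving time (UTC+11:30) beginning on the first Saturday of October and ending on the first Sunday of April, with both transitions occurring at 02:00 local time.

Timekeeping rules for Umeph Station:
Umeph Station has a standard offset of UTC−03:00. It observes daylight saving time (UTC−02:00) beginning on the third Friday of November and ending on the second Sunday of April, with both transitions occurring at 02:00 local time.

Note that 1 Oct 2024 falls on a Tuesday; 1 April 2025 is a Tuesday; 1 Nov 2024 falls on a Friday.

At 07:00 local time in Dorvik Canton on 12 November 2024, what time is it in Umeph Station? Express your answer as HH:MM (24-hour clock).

16:30

1 October 2024 is a Tuesday, so the first Saturday is October 5.
1 April 2025 is a Tuesday, so the first Sunday is April 6.
12 November 2024 lies within the daylight-saving period (5 October 2024 – 6 April 2025), so Dorvik Canton is on daylight time, UTC+11:30.
07:00 Dorvik Canton − 11h30m = 19:30 UTC (rolling into the previous day, 11 November 2024).
1 November 2024 is a Friday, so the first Friday is November 1 and the third is November 15.
1 April 2025 is a Tuesday, so the first Sunday is April 6 and the second is April 13.
At the standard offset (UTC−03:00), 19:30 UTC − 3h = 16:30 Umeph Station standard time.
Daylight saving runs 15 November 2024 – 13 April 2025; the standard-time date in Umeph Station, 11 November 2024, is outside that window, so Umeph Station is on standard time at UTC−03:00.
19:30 UTC − 3h = 16:30 Umeph Station.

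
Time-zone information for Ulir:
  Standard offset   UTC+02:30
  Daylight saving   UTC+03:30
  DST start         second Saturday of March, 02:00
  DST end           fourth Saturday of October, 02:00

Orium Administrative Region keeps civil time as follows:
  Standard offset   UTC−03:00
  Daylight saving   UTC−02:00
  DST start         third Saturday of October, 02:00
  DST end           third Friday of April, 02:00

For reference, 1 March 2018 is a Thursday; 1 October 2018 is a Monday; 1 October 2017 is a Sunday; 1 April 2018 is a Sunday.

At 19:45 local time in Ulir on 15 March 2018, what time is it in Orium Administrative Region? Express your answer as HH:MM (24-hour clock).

14:15

1 March 2018 is a Thursday, so the first Saturday is March 3 and the second is March 10.
1 October 2018 is a Monday, so the first Saturday is October 6 and the fourth is October 27.
15 March 2018 lies within the daylight-saving period (10 March – 27 October), so Ulir is on daylight time, UTC+03:30.
19:45 Ulir − 3h30m = 16:15 UTC.
1 October 2017 is a Sunday, so the first Saturday is October 7 and the third is October 21.
1 April 2018 is a Sunday, so the first Friday is April 6 and the third is April 20.
At the standard offset (UTC−03:00), 16:15 UTC − 3h = 13:15 Orium Administrative Region standard time.
The standard-time date in Orium Administrative Region, 15 March 2018, lies within the daylight-saving period (21 October 2017 – 20 April 2018), so Orium Administrative Region is on daylight time, UTC−02:00.
16:15 UTC − 2h = 14:15 Orium Administrative Region.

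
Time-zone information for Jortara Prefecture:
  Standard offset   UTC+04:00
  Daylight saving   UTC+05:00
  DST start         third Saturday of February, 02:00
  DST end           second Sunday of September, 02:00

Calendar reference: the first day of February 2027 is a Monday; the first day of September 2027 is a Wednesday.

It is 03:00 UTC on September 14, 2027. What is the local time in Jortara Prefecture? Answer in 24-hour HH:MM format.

1 February 2027 is a Monday, so the first Saturday is February 6 and the third is February 20.
1 September 2027 is a Wednesday, so the first Sunday is September 5 and the second is September 12.
At the standard offset (UTC+04:00), 03:00 UTC + 4h = 07:00 Jortara Prefecture standard time.
Daylight saving runs 20 February – 12 September; the standard-time date in Jortara Prefecture, September 14, 2027, is outside that window, so Jortara Prefecture is on standard time at UTC+04:00.
03:00 UTC + 4h = 07:00 local.

07:00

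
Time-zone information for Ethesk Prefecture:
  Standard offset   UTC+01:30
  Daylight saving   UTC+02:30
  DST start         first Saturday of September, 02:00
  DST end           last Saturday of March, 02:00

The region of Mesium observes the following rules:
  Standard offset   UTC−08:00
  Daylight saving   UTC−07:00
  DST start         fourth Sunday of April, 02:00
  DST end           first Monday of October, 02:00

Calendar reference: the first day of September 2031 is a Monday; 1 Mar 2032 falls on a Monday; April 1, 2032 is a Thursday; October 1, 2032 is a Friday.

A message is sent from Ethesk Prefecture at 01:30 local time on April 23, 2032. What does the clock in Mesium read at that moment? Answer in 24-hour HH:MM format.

1 September 2031 is a Monday, so the first Saturday is September 6.
1 March 2032 is a Monday, so Saturdays fall on 6, 13, 20, 27; the last is March 27.
April 23, 2032 is outside the daylight-saving period (6 September 2031 – 27 March 2032), so Ethesk Prefecture is on standard time, UTC+01:30.
01:30 Ethesk Prefecture − 1h30m = 00:00 UTC.
1 April 2032 is a Thursday, so the first Sunday is April 4 and the fourth is April 25.
1 October 2032 is a Friday, so the first Monday is October 4.
At the standard offset (UTC−08:00), 00:00 UTC − 8h = 16:00 Mesium standard time (rolling into the previous day, 22 April 2032).
Daylight saving runs 25 April – 4 October; the standard-time date in Mesium, April 22, 2032, is outside that window, so Mesium is on standard time at UTC−08:00.
00:00 UTC − 8h = 16:00 Mesium (rolling into the previous day, 22 April 2032).

16:00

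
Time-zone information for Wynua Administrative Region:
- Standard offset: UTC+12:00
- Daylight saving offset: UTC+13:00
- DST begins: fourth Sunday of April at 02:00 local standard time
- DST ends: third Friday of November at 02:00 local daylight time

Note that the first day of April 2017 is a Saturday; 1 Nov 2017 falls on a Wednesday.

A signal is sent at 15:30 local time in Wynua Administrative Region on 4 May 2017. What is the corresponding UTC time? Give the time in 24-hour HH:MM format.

1 April 2017 is a Saturday, so the first Sunday is April 2 and the fourth is April 23.
1 November 2017 is a Wednesday, so the first Friday is November 3 and the third is November 17.
Daylight saving runs 23 April – 17 November; 4 May 2017 is inside that window, so Wynua Administrative Region is at UTC+13:00.
15:30 local − 13h = 02:30 UTC.

02:30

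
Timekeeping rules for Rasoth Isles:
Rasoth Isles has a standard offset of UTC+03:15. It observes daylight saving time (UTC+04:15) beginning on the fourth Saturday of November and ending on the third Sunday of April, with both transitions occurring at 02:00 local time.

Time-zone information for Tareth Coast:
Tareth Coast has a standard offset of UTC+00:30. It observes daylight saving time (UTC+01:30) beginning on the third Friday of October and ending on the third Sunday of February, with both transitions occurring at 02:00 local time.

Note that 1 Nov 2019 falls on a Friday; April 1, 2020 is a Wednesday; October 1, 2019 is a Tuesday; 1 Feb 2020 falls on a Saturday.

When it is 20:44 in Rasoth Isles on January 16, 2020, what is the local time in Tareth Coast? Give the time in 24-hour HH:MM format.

17:59

1 November 2019 is a Friday, so the first Saturday is November 2 and the fourth is November 23.
1 April 2020 is a Wednesday, so the first Sunday is April 5 and the third is April 19.
January 16, 2020 lies within the daylight-saving period (23 November 2019 – 19 April 2020), so Rasoth Isles is on daylight time, UTC+04:15.
20:44 Rasoth Isles − 4h15m = 16:29 UTC.
1 October 2019 is a Tuesday, so the first Friday is October 4 and the third is October 18.
1 February 2020 is a Saturday, so the first Sunday is February 2 and the third is February 16.
At the standard offset (UTC+00:30), 16:29 UTC + 0h30m = 16:59 Tareth Coast standard time.
Daylight saving runs 18 October 2019 – 16 February 2020; the standard-time date in Tareth Coast, January 16, 2020, is inside that window, so Tareth Coast is at UTC+01:30.
16:29 UTC + 1h30m = 17:59 Tareth Coast.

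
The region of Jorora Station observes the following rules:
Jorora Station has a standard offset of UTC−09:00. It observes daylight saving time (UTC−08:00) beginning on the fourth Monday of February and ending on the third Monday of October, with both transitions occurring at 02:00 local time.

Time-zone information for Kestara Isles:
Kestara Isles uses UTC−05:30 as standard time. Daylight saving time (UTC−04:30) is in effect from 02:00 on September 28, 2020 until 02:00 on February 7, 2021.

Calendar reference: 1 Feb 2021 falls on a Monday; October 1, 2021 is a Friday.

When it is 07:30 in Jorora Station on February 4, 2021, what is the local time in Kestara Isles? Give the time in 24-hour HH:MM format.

1 February 2021 is a Monday, so the first Monday is February 1 and the fourth is February 22.
1 October 2021 is a Friday, so the first Monday is October 4 and the third is October 18.
February 4, 2021 is outside the daylight-saving period (22 February – 18 October), so Jorora Station is on standard time, UTC−09:00.
07:30 Jorora Station + 9h = 16:30 UTC.
At the standard offset (UTC−05:30), 16:30 UTC − 5h30m = 11:00 Kestara Isles standard time.
The standard-time date in Kestara Isles, February 4, 2021, falls between 28 September 2020 and 7 February 2021, so daylight saving is in effect and Kestara Isles is at UTC−04:30.
16:30 UTC − 4h30m = 12:00 Kestara Isles.

12:00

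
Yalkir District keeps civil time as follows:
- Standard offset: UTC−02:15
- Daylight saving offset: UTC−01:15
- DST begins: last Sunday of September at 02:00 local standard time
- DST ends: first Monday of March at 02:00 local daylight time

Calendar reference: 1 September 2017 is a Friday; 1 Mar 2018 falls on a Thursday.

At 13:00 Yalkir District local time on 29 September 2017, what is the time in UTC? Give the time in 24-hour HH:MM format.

1 September 2017 is a Friday, so Sundays fall on 3, 10, 17, 24; the last is September 24.
1 March 2018 is a Thursday, so the first Monday is March 5.
29 September 2017 lies within the daylight-saving period (24 September 2017 – 5 March 2018), so Yalkir District is on daylight time, UTC−01:15.
13:00 local + 1h15m = 14:15 UTC.

14:15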